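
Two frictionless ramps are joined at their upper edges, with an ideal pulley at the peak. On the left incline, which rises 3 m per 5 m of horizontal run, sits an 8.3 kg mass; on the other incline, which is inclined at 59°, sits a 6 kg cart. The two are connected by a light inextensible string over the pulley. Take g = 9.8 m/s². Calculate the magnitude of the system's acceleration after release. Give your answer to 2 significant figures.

0.60 m/s²

Resolve each weight along its own incline: the 8.3 kg mass has component 8.3 × 9.8 × sin 30.96° = 41.849 N down its slope, and the 6 kg mass has 6 × 9.8 × sin 59° = 50.401 N down its slope.
The 6 kg side's 50.401 N exceeds the other side's 41.849 N, so that mass slides down and the 8.3 kg mass slides up. Taking that direction as positive, Newton's second law for the whole system gives 50.401 − 41.849 = (8.3 + 6) a, so a = 8.552 / 14.3 = 0.5980 m/s².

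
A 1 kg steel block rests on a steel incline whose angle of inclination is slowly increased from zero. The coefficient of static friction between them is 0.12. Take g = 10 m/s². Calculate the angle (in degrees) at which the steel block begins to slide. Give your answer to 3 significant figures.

At the threshold of sliding, static friction is at its maximum μ_s N and exactly balances the weight component along the incline: mg sin θ = μ_s mg cos θ.
Hence tan θ = μ_s = 0.12, so θ = arctan(0.12) = 6.8428°.

6.84°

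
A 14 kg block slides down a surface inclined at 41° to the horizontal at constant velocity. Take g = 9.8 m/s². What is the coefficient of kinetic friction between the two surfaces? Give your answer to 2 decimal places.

At constant velocity the net force along the incline is zero: mg sin 41° = μ mg cos 41°.
So μ = tan 41° = 0.6561 / 0.7547 = 0.8694.

0.87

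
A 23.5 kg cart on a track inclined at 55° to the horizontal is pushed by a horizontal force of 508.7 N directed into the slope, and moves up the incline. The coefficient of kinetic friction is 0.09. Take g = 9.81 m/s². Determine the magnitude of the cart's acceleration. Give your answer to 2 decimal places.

The horizontal push has components F cos 55° = 508.7 × 0.5736 = 291.790 N up the incline and F sin 55° = 508.7 × 0.8192 = 416.727 N pressing into the surface.
The normal force is therefore N = mg cos 55° + F sin 55° = 132.235 + 416.727 = 548.962 N, and kinetic friction down the slope is μN = 0.09 × 548.962 = 49.407 N.
Along the incline: F cos 55° − mg sin 55° − μN = ma, so 291.790 − 188.854 − 49.407 = 23.5 a, giving a = 2.2778 m/s².

2.28 m/s²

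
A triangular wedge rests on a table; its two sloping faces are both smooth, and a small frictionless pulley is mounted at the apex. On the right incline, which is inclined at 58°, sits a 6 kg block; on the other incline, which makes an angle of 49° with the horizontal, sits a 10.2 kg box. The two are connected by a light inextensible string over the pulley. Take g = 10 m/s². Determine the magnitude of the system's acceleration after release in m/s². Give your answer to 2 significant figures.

1.6 m/s²

Resolve each weight along its own incline: the 6 kg mass has component 6 × 10 × sin 58° = 50.883 N down its slope, and the 10.2 kg mass has 10.2 × 10 × sin 49° = 76.980 N down its slope.
The 10.2 kg side's 76.980 N exceeds the other side's 50.883 N, so that mass slides down and the 6 kg mass slides up. Taking that direction as positive, Newton's second law for the whole system gives 76.980 − 50.883 = (6 + 10.2) a, so a = 26.097 / 16.2 = 1.6109 m/s².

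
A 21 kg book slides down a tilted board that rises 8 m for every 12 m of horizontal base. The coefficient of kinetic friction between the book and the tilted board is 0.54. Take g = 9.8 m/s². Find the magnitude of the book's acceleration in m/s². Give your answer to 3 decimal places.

Resolving the weight along the incline: the component pulling the book down the slope is mg sin 33.69° = 21 × 9.8 × 0.5547 = 114.157 N, and the normal force is N = mg cos 33.69° = 21 × 9.8 × 0.8321 = 171.246 N.
Kinetic friction acts up the slope with magnitude f = μN = 0.54 × 171.246 = 92.473 N.
Net force along the incline is 114.157 − 92.473 = 21.684 N, so a = 21.684 / 21 = 1.0326 m/s².

1.033 m/s²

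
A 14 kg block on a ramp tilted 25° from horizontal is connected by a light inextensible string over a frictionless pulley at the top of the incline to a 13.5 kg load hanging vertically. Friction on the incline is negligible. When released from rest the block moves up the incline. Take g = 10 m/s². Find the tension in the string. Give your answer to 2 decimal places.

97.77 N

For the block on the incline: the weight component along the slope is m₁g sin 25° = 14 × 10 × 0.4226 = 59.164 N and the normal force is N = m₁g cos 25° = 126.883 N.
Newton's second law for the block (up-slope positive): T − 59.164 = 14 a. For the hanging load (downward positive): 13.5 × 10 − T = 13.5 a.
Adding the two equations eliminates T: 75.836 = 27.5 a, so a = 2.7577 m/s².
Then from the hanging load's equation, T = 13.5 × (10 − 2.7577) = 97.771 N.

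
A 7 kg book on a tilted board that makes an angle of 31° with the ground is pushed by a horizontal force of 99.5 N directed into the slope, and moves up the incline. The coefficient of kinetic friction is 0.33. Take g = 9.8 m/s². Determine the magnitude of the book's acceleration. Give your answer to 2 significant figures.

The horizontal push has components F cos 31° = 99.5 × 0.8572 = 85.291 N up the incline and F sin 31° = 99.5 × 0.5150 = 51.242 N pressing into the surface.
The normal force is therefore N = mg cos 31° + F sin 31° = 58.804 + 51.242 = 110.046 N, and kinetic friction down the slope is μN = 0.33 × 110.046 = 36.315 N.
Along the incline: F cos 31° − mg sin 31° − μN = ma, so 85.291 − 35.329 − 36.315 = 7 a, giving a = 1.9496 m/s².

1.9 m/s²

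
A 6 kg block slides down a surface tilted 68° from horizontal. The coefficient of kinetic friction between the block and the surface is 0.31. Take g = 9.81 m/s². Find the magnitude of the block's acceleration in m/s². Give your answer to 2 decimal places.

7.96 m/s²

Resolving the weight along the incline: the component pulling the block down the slope is mg sin 68° = 6 × 9.81 × 0.9272 = 54.575 N, and the normal force is N = mg cos 68° = 6 × 9.81 × 0.3746 = 22.049 N.
Kinetic friction acts up the slope with magnitude f = μN = 0.31 × 22.049 = 6.835 N.
Net force along the incline is 54.575 − 6.835 = 47.740 N, so a = 47.740 / 6 = 7.9567 m/s².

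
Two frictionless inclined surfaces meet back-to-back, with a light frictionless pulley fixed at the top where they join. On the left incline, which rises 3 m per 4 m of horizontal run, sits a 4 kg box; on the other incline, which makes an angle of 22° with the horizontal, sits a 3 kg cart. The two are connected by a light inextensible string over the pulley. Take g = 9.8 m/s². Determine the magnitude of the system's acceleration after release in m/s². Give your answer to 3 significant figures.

Resolve each weight along its own incline: the 4 kg mass has component 4 × 9.8 × sin 36.87° = 23.520 N down its slope, and the 3 kg mass has 3 × 9.8 × sin 22° = 11.013 N down its slope.
The 4 kg side's 23.520 N exceeds the other side's 11.013 N, so that mass slides down and the 3 kg mass slides up. Taking that direction as positive, Newton's second law for the whole system gives 23.520 − 11.013 = (4 + 3) a, so a = 12.507 / 7 = 1.7867 m/s².

1.79 m/s²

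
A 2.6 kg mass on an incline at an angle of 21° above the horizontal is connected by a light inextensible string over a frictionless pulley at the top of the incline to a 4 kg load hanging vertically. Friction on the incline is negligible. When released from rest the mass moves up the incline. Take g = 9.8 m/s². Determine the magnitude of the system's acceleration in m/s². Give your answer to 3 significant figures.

For the mass on the incline: the weight component along the slope is m₁g sin 21° = 2.6 × 9.8 × 0.3584 = 9.132 N and the normal force is N = m₁g cos 21° = 23.788 N.
Newton's second law for the mass (up-slope positive): T − 9.132 = 2.6 a. For the hanging load (downward positive): 4 × 9.8 − T = 4 a.
Adding the two equations eliminates T: 30.068 = 6.6 a, so a = 4.5558 m/s².

4.56 m/s²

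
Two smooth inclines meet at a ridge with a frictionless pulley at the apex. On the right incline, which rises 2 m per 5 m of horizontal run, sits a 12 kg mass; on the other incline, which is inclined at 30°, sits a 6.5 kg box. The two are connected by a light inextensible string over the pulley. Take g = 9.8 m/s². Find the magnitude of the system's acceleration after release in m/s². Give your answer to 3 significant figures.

0.639 m/s²

Resolve each weight along its own incline: the 12 kg mass has component 12 × 9.8 × sin 21.80° = 43.676 N down its slope, and the 6.5 kg mass has 6.5 × 9.8 × sin 30° = 31.850 N down its slope.
The 12 kg side's 43.676 N exceeds the other side's 31.850 N, so that mass slides down and the 6.5 kg mass slides up. Taking that direction as positive, Newton's second law for the whole system gives 43.676 − 31.850 = (12 + 6.5) a, so a = 11.826 / 18.5 = 0.6392 m/s².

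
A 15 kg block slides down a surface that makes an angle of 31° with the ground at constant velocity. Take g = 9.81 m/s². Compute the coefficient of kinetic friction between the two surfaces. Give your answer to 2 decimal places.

0.60

At constant velocity the net force along the incline is zero: mg sin 31° = μ mg cos 31°.
So μ = tan 31° = 0.5150 / 0.8572 = 0.6008.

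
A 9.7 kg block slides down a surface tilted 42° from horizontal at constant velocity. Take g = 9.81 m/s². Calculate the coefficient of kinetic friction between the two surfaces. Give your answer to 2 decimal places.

0.90

At constant velocity the net force along the incline is zero: mg sin 42° = μ mg cos 42°.
So μ = tan 42° = 0.6691 / 0.7431 = 0.9004.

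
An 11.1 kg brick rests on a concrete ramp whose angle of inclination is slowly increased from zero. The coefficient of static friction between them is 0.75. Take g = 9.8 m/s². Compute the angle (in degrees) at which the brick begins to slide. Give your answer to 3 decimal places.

36.870°

At the threshold of sliding, static friction is at its maximum μ_s N and exactly balances the weight component along the incline: mg sin θ = μ_s mg cos θ.
Hence tan θ = μ_s = 0.75, so θ = arctan(0.75) = 36.8699°.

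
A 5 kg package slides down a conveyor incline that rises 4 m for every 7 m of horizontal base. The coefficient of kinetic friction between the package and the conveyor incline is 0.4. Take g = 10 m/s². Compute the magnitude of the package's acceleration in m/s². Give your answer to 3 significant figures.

1.49 m/s²

Resolving the weight along the incline: the component pulling the package down the slope is mg sin 29.74° = 5 × 10 × 0.4961 = 24.805 N, and the normal force is N = mg cos 29.74° = 5 × 10 × 0.8682 = 43.410 N.
Kinetic friction acts up the slope with magnitude f = μN = 0.4 × 43.410 = 17.364 N.
Net force along the incline is 24.805 − 17.364 = 7.441 N, so a = 7.441 / 5 = 1.4882 m/s².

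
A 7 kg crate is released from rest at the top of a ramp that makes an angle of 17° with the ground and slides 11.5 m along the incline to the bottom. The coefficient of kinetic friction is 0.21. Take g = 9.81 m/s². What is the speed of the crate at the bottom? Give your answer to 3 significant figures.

The weight component along the incline is mg sin 17° = 20.077 N and the normal force is N = mg cos 17° = 65.669 N.
Friction up the slope is f = μN = 0.21 × 65.669 = 13.790 N, so the net downslope force is 20.077 − 13.790 = 6.287 N and a = 6.287 / 7 = 0.8981 m/s².
Starting from rest over a distance of 11.5 m, v² = 2aL = 2 × 0.8981 × 11.5 = 20.6563, so v = 4.5449 m/s.

4.54 m/s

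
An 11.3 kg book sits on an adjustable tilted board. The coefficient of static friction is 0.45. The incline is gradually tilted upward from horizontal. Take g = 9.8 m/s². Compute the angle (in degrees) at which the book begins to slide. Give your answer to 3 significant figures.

At the threshold of sliding, static friction is at its maximum μ_s N and exactly balances the weight component along the incline: mg sin θ = μ_s mg cos θ.
Hence tan θ = μ_s = 0.45, so θ = arctan(0.45) = 24.2277°.

24.2°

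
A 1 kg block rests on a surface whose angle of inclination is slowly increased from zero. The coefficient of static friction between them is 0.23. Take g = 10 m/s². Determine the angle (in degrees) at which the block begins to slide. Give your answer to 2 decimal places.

12.95°

At the threshold of sliding, static friction is at its maximum μ_s N and exactly balances the weight component along the incline: mg sin θ = μ_s mg cos θ.
Hence tan θ = μ_s = 0.23, so θ = arctan(0.23) = 12.9528°.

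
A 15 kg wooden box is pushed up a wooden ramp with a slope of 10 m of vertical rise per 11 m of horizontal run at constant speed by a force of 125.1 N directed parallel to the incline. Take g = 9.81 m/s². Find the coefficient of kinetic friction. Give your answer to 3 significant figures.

0.240

At constant speed ΣF = 0 along the incline. The applied 125.1 N acts up the slope; the weight component mg sin 42.27° = 98.984 N and kinetic friction μN both act down the slope.
So 125.1 = 98.984 + μ × 108.882, giving μ = (125.1 − 98.984) / 108.882 = 0.2399.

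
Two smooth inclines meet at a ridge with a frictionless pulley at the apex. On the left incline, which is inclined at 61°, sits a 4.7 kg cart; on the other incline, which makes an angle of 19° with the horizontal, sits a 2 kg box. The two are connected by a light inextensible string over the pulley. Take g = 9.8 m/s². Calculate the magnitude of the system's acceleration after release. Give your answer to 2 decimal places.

Resolve each weight along its own incline: the 4.7 kg mass has component 4.7 × 9.8 × sin 61° = 40.285 N down its slope, and the 2 kg mass has 2 × 9.8 × sin 19° = 6.381 N down its slope.
The 4.7 kg side's 40.285 N exceeds the other side's 6.381 N, so that mass slides down and the 2 kg mass slides up. Taking that direction as positive, Newton's second law for the whole system gives 40.285 − 6.381 = (4.7 + 2) a, so a = 33.904 / 6.7 = 5.0603 m/s².

5.06 m/s²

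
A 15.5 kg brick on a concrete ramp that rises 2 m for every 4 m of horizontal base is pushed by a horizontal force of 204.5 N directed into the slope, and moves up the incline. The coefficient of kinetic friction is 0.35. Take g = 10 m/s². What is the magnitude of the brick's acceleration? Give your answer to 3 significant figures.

2.13 m/s²

The horizontal push has components F cos 26.57° = 204.5 × 0.8944 = 182.905 N up the incline and F sin 26.57° = 204.5 × 0.4472 = 91.452 N pressing into the surface.
The normal force is therefore N = mg cos 26.57° + F sin 26.57° = 138.632 + 91.452 = 230.084 N, and kinetic friction down the slope is μN = 0.35 × 230.084 = 80.529 N.
Along the incline: F cos 26.57° − mg sin 26.57° − μN = ma, so 182.905 − 69.316 − 80.529 = 15.5 a, giving a = 2.1329 m/s².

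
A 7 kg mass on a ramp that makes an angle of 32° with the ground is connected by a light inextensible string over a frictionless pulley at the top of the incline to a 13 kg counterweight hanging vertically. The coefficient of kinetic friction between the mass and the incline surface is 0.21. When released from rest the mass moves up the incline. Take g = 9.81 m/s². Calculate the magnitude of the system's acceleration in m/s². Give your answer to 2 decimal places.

For the mass on the incline: the weight component along the slope is m₁g sin 32° = 7 × 9.81 × 0.5299 = 36.388 N and the normal force is N = m₁g cos 32° = 58.235 N.
Kinetic friction opposes the mass's motion up the incline: f = μN = 0.21 × 58.235 = 12.229 N acting down the slope.
Newton's second law for the mass (up-slope positive): T − 36.388 − 12.229 = 7 a. For the hanging counterweight (downward positive): 13 × 9.81 − T = 13 a.
Adding the two equations eliminates T: 78.913 = 20 a, so a = 3.9456 m/s².

3.95 m/s²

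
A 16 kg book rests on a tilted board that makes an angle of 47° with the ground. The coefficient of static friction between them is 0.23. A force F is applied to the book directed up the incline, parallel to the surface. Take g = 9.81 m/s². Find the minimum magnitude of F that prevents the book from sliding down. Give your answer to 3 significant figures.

The normal force is N = mg cos 47° = 107.046 N. With F at its minimum the book is on the verge of sliding down, so static friction is at its maximum μ_s N = 0.23 × 107.046 = 24.621 N and acts up the slope.
Equilibrium along the incline: F + μ_s N = mg sin 47°, so F = 114.793 − 24.621 = 90.172 N.

90.2 N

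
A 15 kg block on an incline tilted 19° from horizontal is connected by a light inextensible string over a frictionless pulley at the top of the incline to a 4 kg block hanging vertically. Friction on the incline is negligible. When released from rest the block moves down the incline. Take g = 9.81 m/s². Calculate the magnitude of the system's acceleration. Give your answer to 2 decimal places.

For the block on the incline: the weight component along the slope is m₁g sin 19° = 15 × 9.81 × 0.3256 = 47.912 N and the normal force is N = m₁g cos 19° = 139.133 N.
Newton's second law for the block (down-slope positive): 47.912 − T = 15 a. For the hanging block (upward positive): T − 4 × 9.81 = 4 a.
Adding the two equations eliminates T: 8.672 = 19 a, so a = 0.4564 m/s².

0.46 m/s²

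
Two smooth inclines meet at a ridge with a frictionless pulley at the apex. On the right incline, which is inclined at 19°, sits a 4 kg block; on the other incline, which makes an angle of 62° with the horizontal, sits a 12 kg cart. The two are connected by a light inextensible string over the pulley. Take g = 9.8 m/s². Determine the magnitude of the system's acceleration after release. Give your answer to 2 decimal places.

5.69 m/s²

Resolve each weight along its own incline: the 4 kg mass has component 4 × 9.8 × sin 19° = 12.762 N down its slope, and the 12 kg mass has 12 × 9.8 × sin 62° = 103.835 N down its slope.
The 12 kg side's 103.835 N exceeds the other side's 12.762 N, so that mass slides down and the 4 kg mass slides up. Taking that direction as positive, Newton's second law for the whole system gives 103.835 − 12.762 = (4 + 12) a, so a = 91.073 / 16 = 5.6921 m/s².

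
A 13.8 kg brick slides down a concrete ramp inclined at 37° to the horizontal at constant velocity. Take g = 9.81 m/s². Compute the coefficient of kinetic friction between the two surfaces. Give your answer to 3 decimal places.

At constant velocity the net force along the incline is zero: mg sin 37° = μ mg cos 37°.
So μ = tan 37° = 0.6018 / 0.7986 = 0.7536.

0.754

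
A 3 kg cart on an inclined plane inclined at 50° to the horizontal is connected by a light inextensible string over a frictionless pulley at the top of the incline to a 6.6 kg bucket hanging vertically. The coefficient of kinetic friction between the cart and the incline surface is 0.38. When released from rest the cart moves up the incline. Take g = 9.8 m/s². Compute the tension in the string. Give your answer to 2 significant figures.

For the cart on the incline: the weight component along the slope is m₁g sin 50° = 3 × 9.8 × 0.7660 = 22.520 N and the normal force is N = m₁g cos 50° = 18.898 N.
Kinetic friction opposes the cart's motion up the incline: f = μN = 0.38 × 18.898 = 7.181 N acting down the slope.
Newton's second law for the cart (up-slope positive): T − 22.520 − 7.181 = 3 a. For the hanging bucket (downward positive): 6.6 × 9.8 − T = 6.6 a.
Adding the two equations eliminates T: 34.979 = 9.6 a, so a = 3.6436 m/s².
Then from the hanging bucket's equation, T = 6.6 × (9.8 − 3.6436) = 40.632 N.

41 N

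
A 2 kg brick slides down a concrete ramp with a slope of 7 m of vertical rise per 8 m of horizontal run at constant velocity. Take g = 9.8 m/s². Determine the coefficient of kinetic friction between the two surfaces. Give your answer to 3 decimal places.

0.875

At constant velocity the net force along the incline is zero: mg sin 41.19° = μ mg cos 41.19°.
So μ = tan 41.19° = 0.6585 / 0.7526 = 0.8750.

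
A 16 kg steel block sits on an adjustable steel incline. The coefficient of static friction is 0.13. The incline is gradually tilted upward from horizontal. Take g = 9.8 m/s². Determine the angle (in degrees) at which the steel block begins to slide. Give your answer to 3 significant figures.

At the threshold of sliding, static friction is at its maximum μ_s N and exactly balances the weight component along the incline: mg sin θ = μ_s mg cos θ.
Hence tan θ = μ_s = 0.13, so θ = arctan(0.13) = 7.4069°.

7.41°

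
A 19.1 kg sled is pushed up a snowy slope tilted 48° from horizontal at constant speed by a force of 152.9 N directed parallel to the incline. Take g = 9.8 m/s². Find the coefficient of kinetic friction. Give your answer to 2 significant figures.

0.11

At constant speed ΣF = 0 along the incline. The applied 152.9 N acts up the slope; the weight component mg sin 48° = 139.102 N and kinetic friction μN both act down the slope.
So 152.9 = 139.102 + μ × 125.248, giving μ = (152.9 − 139.102) / 125.248 = 0.1102.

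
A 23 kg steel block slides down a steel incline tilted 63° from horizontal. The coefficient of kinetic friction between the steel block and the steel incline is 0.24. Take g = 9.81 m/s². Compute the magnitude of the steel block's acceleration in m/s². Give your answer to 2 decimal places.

Resolving the weight along the incline: the component pulling the steel block down the slope is mg sin 63° = 23 × 9.81 × 0.8910 = 201.036 N, and the normal force is N = mg cos 63° = 23 × 9.81 × 0.4540 = 102.436 N.
Kinetic friction acts up the slope with magnitude f = μN = 0.24 × 102.436 = 24.585 N.
Net force along the incline is 201.036 − 24.585 = 176.451 N, so a = 176.451 / 23 = 7.6718 m/s².

7.67 m/s²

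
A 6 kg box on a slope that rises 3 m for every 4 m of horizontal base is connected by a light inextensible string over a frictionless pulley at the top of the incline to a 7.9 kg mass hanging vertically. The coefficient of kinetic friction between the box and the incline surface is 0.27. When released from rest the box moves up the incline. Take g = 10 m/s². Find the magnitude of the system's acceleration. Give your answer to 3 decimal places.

For the box on the incline: the weight component along the slope is m₁g sin 36.87° = 6 × 10 × 0.6000 = 36.000 N and the normal force is N = m₁g cos 36.87° = 48.000 N.
Kinetic friction opposes the box's motion up the incline: f = μN = 0.27 × 48.000 = 12.960 N acting down the slope.
Newton's second law for the box (up-slope positive): T − 36.000 − 12.960 = 6 a. For the hanging mass (downward positive): 7.9 × 10 − T = 7.9 a.
Adding the two equations eliminates T: 30.040 = 13.9 a, so a = 2.1612 m/s².

2.161 m/s²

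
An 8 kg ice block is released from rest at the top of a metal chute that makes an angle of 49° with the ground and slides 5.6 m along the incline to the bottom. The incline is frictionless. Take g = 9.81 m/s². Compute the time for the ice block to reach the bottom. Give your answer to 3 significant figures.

1.23 s

The weight component along the incline is mg sin 49° = 59.230 N and the normal force is N = mg cos 49° = 51.488 N.
With no friction, a = g sin 49° = 7.4037 m/s².
Starting from rest, L = ½at², so t = √(2L/a) = √(2 × 5.6 / 7.4037) = 1.2299 s.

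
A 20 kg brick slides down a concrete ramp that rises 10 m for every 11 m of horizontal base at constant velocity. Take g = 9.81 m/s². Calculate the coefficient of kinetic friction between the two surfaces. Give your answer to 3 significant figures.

At constant velocity the net force along the incline is zero: mg sin 42.27° = μ mg cos 42.27°.
So μ = tan 42.27° = 0.6727 / 0.7399 = 0.9092.

0.909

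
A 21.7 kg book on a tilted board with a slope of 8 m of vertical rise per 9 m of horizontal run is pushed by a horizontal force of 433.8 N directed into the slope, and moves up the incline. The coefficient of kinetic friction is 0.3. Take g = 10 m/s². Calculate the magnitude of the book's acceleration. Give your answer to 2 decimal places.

The horizontal push has components F cos 41.63° = 433.8 × 0.7474 = 324.222 N up the incline and F sin 41.63° = 433.8 × 0.6644 = 288.217 N pressing into the surface.
The normal force is therefore N = mg cos 41.63° + F sin 41.63° = 162.186 + 288.217 = 450.403 N, and kinetic friction down the slope is μN = 0.3 × 450.403 = 135.121 N.
Along the incline: F cos 41.63° − mg sin 41.63° − μN = ma, so 324.222 − 144.175 − 135.121 = 21.7 a, giving a = 2.0703 m/s².

2.07 m/s²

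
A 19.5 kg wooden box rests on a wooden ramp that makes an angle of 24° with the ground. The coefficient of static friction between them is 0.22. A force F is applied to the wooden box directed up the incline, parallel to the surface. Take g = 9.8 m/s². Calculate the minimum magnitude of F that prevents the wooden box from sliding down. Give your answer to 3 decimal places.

39.320 N

The normal force is N = mg cos 24° = 174.579 N. With F at its minimum the wooden box is on the verge of sliding down, so static friction is at its maximum μ_s N = 0.22 × 174.579 = 38.407 N and acts up the slope.
Equilibrium along the incline: F + μ_s N = mg sin 24°, so F = 77.727 − 38.407 = 39.320 N.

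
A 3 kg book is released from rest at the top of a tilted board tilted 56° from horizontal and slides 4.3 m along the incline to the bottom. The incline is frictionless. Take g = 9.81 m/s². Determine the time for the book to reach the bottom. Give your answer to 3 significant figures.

1.03 s

The weight component along the incline is mg sin 56° = 24.399 N and the normal force is N = mg cos 56° = 16.457 N.
With no friction, a = g sin 56° = 8.1329 m/s².
Starting from rest, L = ½at², so t = √(2L/a) = √(2 × 4.3 / 8.1329) = 1.0283 s.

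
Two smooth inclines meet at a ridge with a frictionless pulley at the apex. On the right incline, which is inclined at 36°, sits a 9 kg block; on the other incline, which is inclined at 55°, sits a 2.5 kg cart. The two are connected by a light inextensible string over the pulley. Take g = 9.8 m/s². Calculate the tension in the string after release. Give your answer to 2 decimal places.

Resolve each weight along its own incline: the 9 kg mass has component 9 × 9.8 × sin 36° = 51.843 N down its slope, and the 2.5 kg mass has 2.5 × 9.8 × sin 55° = 20.069 N down its slope.
The 9 kg side's 51.843 N exceeds the other side's 20.069 N, so that mass slides down and the 2.5 kg mass slides up. Taking that direction as positive, Newton's second law for the whole system gives 51.843 − 20.069 = (9 + 2.5) a, so a = 31.774 / 11.5 = 2.7630 m/s².
For the 2.5 kg mass (up-slope positive): T − 20.069 = 2.5 × 2.7630, so T = 26.976 N.

26.98 N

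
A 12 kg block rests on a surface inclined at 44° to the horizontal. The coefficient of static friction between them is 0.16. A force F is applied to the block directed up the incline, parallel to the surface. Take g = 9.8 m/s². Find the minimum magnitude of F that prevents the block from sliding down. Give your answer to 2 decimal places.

68.16 N

The normal force is N = mg cos 44° = 84.594 N. With F at its minimum the block is on the verge of sliding down, so static friction is at its maximum μ_s N = 0.16 × 84.594 = 13.535 N and acts up the slope.
Equilibrium along the incline: F + μ_s N = mg sin 44°, so F = 81.692 − 13.535 = 68.157 N.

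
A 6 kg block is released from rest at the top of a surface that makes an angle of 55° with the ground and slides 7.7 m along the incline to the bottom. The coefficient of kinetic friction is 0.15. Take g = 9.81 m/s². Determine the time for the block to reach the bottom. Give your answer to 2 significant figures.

The weight component along the incline is mg sin 55° = 48.215 N and the normal force is N = mg cos 55° = 33.761 N.
Friction up the slope is f = μN = 0.15 × 33.761 = 5.064 N, so the net downslope force is 48.215 − 5.064 = 43.151 N and a = 43.151 / 6 = 7.1918 m/s².
Starting from rest, L = ½at², so t = √(2L/a) = √(2 × 7.7 / 7.1918) = 1.4633 s.

1.5 s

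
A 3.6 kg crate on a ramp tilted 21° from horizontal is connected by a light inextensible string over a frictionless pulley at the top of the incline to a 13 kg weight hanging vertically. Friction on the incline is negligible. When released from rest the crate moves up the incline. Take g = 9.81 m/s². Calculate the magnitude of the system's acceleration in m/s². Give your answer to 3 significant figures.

For the crate on the incline: the weight component along the slope is m₁g sin 21° = 3.6 × 9.81 × 0.3584 = 12.657 N and the normal force is N = m₁g cos 21° = 32.970 N.
Newton's second law for the crate (up-slope positive): T − 12.657 = 3.6 a. For the hanging weight (downward positive): 13 × 9.81 − T = 13 a.
Adding the two equations eliminates T: 114.873 = 16.6 a, so a = 6.9201 m/s².

6.92 m/s²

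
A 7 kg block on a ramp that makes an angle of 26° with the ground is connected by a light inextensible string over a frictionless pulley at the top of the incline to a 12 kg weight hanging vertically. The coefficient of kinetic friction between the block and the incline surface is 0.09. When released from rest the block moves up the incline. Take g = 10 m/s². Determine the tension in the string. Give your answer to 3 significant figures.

For the block on the incline: the weight component along the slope is m₁g sin 26° = 7 × 10 × 0.4384 = 30.688 N and the normal force is N = m₁g cos 26° = 62.916 N.
Kinetic friction opposes the block's motion up the incline: f = μN = 0.09 × 62.916 = 5.662 N acting down the slope.
Newton's second law for the block (up-slope positive): T − 30.688 − 5.662 = 7 a. For the hanging weight (downward positive): 12 × 10 − T = 12 a.
Adding the two equations eliminates T: 83.650 = 19 a, so a = 4.4026 m/s².
Then from the hanging weight's equation, T = 12 × (10 − 4.4026) = 67.169 N.

67.2 N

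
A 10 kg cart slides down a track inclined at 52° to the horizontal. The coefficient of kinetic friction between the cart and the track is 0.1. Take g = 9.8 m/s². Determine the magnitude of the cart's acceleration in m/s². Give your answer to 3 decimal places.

7.119 m/s²

Resolving the weight along the incline: the component pulling the cart down the slope is mg sin 52° = 10 × 9.8 × 0.7880 = 77.224 N, and the normal force is N = mg cos 52° = 10 × 9.8 × 0.6157 = 60.339 N.
Kinetic friction acts up the slope with magnitude f = μN = 0.1 × 60.339 = 6.034 N.
Net force along the incline is 77.224 − 6.034 = 71.190 N, so a = 71.190 / 10 = 7.1190 m/s².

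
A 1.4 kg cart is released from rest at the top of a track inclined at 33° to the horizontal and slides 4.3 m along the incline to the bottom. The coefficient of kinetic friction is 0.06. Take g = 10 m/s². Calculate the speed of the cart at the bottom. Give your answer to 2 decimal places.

6.52 m/s

The weight component along the incline is mg sin 33° = 7.625 N and the normal force is N = mg cos 33° = 11.741 N.
Friction up the slope is f = μN = 0.06 × 11.741 = 0.704 N, so the net downslope force is 7.625 − 0.704 = 6.921 N and a = 6.921 / 1.4 = 4.9436 m/s².
Starting from rest over a distance of 4.3 m, v² = 2aL = 2 × 4.9436 × 4.3 = 42.5150, so v = 6.5204 m/s.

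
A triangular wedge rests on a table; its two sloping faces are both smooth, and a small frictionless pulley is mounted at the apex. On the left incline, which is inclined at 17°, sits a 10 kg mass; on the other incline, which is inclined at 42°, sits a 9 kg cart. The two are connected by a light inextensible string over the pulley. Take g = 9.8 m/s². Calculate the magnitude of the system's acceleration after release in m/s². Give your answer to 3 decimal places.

1.598 m/s²

Resolve each weight along its own incline: the 10 kg mass has component 10 × 9.8 × sin 17° = 28.652 N down its slope, and the 9 kg mass has 9 × 9.8 × sin 42° = 59.017 N down its slope.
The 9 kg side's 59.017 N exceeds the other side's 28.652 N, so that mass slides down and the 10 kg mass slides up. Taking that direction as positive, Newton's second law for the whole system gives 59.017 − 28.652 = (10 + 9) a, so a = 30.365 / 19 = 1.5982 m/s².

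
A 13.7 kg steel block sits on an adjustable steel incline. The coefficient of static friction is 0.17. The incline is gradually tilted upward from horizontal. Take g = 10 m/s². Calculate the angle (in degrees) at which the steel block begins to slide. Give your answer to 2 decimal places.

At the threshold of sliding, static friction is at its maximum μ_s N and exactly balances the weight component along the incline: mg sin θ = μ_s mg cos θ.
Hence tan θ = μ_s = 0.17, so θ = arctan(0.17) = 9.6480°.

9.65°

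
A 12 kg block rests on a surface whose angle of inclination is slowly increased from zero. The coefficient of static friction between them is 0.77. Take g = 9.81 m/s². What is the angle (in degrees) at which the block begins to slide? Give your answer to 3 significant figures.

At the threshold of sliding, static friction is at its maximum μ_s N and exactly balances the weight component along the incline: mg sin θ = μ_s mg cos θ.
Hence tan θ = μ_s = 0.77, so θ = arctan(0.77) = 37.5963°.

37.6°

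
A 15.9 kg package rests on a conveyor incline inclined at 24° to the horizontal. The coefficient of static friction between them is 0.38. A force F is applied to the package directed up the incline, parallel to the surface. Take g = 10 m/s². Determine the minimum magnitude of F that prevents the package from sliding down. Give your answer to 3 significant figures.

9.47 N

The normal force is N = mg cos 24° = 145.254 N. With F at its minimum the package is on the verge of sliding down, so static friction is at its maximum μ_s N = 0.38 × 145.254 = 55.197 N and acts up the slope.
Equilibrium along the incline: F + μ_s N = mg sin 24°, so F = 64.671 − 55.197 = 9.474 N.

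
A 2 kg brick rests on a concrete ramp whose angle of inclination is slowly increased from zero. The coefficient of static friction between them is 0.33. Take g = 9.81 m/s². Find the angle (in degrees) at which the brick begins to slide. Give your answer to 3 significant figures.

18.3°

At the threshold of sliding, static friction is at its maximum μ_s N and exactly balances the weight component along the incline: mg sin θ = μ_s mg cos θ.
Hence tan θ = μ_s = 0.33, so θ = arctan(0.33) = 18.2629°.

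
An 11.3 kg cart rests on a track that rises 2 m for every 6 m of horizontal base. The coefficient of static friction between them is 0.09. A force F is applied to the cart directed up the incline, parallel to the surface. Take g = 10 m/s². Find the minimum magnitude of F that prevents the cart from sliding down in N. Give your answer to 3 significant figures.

The normal force is N = mg cos 18.43° = 107.201 N. With F at its minimum the cart is on the verge of sliding down, so static friction is at its maximum μ_s N = 0.09 × 107.201 = 9.648 N and acts up the slope.
Equilibrium along the incline: F + μ_s N = mg sin 18.43°, so F = 35.734 − 9.648 = 26.086 N.

26.1 N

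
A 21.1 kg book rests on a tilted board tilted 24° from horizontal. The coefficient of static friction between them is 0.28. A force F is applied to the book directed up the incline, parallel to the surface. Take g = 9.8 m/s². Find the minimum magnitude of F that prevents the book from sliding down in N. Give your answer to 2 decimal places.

31.21 N

The normal force is N = mg cos 24° = 188.903 N. With F at its minimum the book is on the verge of sliding down, so static friction is at its maximum μ_s N = 0.28 × 188.903 = 52.893 N and acts up the slope.
Equilibrium along the incline: F + μ_s N = mg sin 24°, so F = 84.105 − 52.893 = 31.212 N.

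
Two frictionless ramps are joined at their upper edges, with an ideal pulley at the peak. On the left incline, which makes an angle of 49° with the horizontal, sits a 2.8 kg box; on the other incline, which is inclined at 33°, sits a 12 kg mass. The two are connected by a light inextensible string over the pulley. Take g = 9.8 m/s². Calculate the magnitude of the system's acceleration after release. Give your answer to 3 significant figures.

2.93 m/s²

Resolve each weight along its own incline: the 2.8 kg mass has component 2.8 × 9.8 × sin 49° = 20.709 N down its slope, and the 12 kg mass has 12 × 9.8 × sin 33° = 64.050 N down its slope.
The 12 kg side's 64.050 N exceeds the other side's 20.709 N, so that mass slides down and the 2.8 kg mass slides up. Taking that direction as positive, Newton's second law for the whole system gives 64.050 − 20.709 = (2.8 + 12) a, so a = 43.341 / 14.8 = 2.9284 m/s².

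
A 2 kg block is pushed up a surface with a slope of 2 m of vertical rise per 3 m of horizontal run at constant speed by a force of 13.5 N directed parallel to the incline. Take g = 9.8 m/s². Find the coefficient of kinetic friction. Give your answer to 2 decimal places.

At constant speed ΣF = 0 along the incline. The applied 13.5 N acts up the slope; the weight component mg sin 33.69° = 10.872 N and kinetic friction μN both act down the slope.
So 13.5 = 10.872 + μ × 16.308, giving μ = (13.5 − 10.872) / 16.308 = 0.1611.

0.16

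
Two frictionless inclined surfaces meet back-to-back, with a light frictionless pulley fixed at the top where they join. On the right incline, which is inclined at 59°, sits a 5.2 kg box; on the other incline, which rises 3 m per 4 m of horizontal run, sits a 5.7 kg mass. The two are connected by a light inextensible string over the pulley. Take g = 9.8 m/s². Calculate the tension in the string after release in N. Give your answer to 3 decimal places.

38.832 N

Resolve each weight along its own incline: the 5.2 kg mass has component 5.2 × 9.8 × sin 59° = 43.681 N down its slope, and the 5.7 kg mass has 5.7 × 9.8 × sin 36.87° = 33.516 N down its slope.
The 5.2 kg side's 43.681 N exceeds the other side's 33.516 N, so that mass slides down and the 5.7 kg mass slides up. Taking that direction as positive, Newton's second law for the whole system gives 43.681 − 33.516 = (5.2 + 5.7) a, so a = 10.165 / 10.9 = 0.9326 m/s².
For the 5.7 kg mass (up-slope positive): T − 33.516 = 5.7 × 0.9326, so T = 38.832 N.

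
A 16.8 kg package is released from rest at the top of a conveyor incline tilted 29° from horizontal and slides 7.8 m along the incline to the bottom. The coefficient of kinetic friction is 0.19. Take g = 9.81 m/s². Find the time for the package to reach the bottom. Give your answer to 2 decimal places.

The weight component along the incline is mg sin 29° = 79.901 N and the normal force is N = mg cos 29° = 144.144 N.
Friction up the slope is f = μN = 0.19 × 144.144 = 27.387 N, so the net downslope force is 79.901 − 27.387 = 52.514 N and a = 52.514 / 16.8 = 3.1258 m/s².
Starting from rest, L = ½at², so t = √(2L/a) = √(2 × 7.8 / 3.1258) = 2.2340 s.

2.23 s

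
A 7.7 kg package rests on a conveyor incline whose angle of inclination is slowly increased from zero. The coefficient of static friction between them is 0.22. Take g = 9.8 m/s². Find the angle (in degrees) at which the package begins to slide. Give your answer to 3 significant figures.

At the threshold of sliding, static friction is at its maximum μ_s N and exactly balances the weight component along the incline: mg sin θ = μ_s mg cos θ.
Hence tan θ = μ_s = 0.22, so θ = arctan(0.22) = 12.4074°.

12.4°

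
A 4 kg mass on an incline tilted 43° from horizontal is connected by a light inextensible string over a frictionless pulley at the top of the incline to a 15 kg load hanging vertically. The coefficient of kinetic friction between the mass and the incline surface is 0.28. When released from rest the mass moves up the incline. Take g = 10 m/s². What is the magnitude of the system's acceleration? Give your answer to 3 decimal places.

For the mass on the incline: the weight component along the slope is m₁g sin 43° = 4 × 10 × 0.6820 = 27.280 N and the normal force is N = m₁g cos 43° = 29.254 N.
Kinetic friction opposes the mass's motion up the incline: f = μN = 0.28 × 29.254 = 8.191 N acting down the slope.
Newton's second law for the mass (up-slope positive): T − 27.280 − 8.191 = 4 a. For the hanging load (downward positive): 15 × 10 − T = 15 a.
Adding the two equations eliminates T: 114.529 = 19 a, so a = 6.0278 m/s².

6.028 m/s²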